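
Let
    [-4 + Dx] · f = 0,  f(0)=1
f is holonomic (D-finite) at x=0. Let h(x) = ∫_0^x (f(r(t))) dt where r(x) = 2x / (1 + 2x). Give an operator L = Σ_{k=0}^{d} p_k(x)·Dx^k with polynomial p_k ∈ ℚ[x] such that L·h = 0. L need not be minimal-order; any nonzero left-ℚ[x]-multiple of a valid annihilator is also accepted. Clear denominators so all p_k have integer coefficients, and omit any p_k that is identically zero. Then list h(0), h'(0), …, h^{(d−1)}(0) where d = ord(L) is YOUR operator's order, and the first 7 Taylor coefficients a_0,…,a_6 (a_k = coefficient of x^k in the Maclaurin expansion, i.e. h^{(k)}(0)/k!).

f: a_k = 1, 4, 8, 32/3, 32/3, 128/15, 256/45, …
Substitute x→r, Dx→(1/r')Dx; clear ⇒ L₀.
Integrate: L := L₀·Dx.
L = -8·Dx + (1 + 4·x + 4·x^2)·Dx^2  (order 2).
h: a_k = 0, 1, 4, 16/3, -8/3, -64/15, 448/45, …
ICs: h(0) = 0, h′(0) = 1.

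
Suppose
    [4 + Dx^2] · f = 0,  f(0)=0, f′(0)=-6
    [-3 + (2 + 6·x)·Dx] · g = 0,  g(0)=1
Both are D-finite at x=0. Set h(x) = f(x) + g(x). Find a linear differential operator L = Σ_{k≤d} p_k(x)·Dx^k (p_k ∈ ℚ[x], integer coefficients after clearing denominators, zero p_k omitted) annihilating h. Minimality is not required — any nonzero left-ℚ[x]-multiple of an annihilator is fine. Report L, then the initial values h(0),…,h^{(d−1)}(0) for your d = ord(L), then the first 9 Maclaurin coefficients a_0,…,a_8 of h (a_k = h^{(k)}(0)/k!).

f: a_k = 0, -6, 0, 4, 0, -4/5, 0, 8/105, 0, …
g: a_k = 1, 3/2, -9/8, 27/16, -405/128, 1701/256, -15309/1024, 72171/2048, -2814669/32768, …
L₀ := lclm(L_f,L_g); ord L₀ ≤ 2+1.
L = (-516 - 1152·x - 1728·x^2) + (56 + 936·x + 3456·x^2 + 3456·x^3)·Dx + (-129 - 288·x - 432·x^2)·Dx^2 + (14 + 234·x + 864·x^2 + 864·x^3)·Dx^3  (order 3).
h: a_k = 1, -9/2, -9/8, 91/16, -405/128, 7481/1280, -15309/1024, 7594339/215040, -2814669/32768, …
ICs: h(0) = 1, h′(0) = -9/2, h′′(0) = -9/4.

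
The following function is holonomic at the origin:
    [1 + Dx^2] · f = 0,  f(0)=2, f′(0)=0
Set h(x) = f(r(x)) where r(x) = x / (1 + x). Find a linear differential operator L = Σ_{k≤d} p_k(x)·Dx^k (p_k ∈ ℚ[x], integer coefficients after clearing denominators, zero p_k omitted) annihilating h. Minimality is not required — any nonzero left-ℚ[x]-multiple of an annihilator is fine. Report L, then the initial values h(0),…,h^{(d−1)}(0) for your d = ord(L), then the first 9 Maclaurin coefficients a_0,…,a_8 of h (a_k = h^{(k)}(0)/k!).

L = 1 + (2 + 6·x + 6·x^2 + 2·x^3)·Dx + (1 + 4·x + 6·x^2 + 4·x^3 + x^4)·Dx^2  (order 2).
h: a_k = 2, 0, -1, 2, -35/12, 11/3, -1501/360, 87/20, -16699/4032, …
ICs: h(0) = 2, h′(0) = 0.

f: a_k = 2, 0, -1, 0, 1/12, 0, -1/360, 0, 1/20160, …
h₀=f(r): pull back L_f along r ⇒ L₀.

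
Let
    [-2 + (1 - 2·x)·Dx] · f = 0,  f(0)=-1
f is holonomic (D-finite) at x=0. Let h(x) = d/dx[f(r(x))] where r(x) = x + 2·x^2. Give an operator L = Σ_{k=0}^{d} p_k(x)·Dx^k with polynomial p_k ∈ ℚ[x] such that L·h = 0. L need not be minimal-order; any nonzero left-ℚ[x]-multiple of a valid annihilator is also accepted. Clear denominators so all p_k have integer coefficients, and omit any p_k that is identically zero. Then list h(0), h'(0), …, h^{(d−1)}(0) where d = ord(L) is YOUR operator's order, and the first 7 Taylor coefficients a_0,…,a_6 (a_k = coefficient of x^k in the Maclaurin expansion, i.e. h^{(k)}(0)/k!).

L = (8 + 24·x + 48·x^2) + (-1 - 2·x + 12·x^2 + 16·x^3)·Dx  (order 1).
h: a_k = -2, -16, -72, -320, -1280, -4992, -18816, …
ICs: h(0) = -2.

f: a_k = -1, -2, -4, -8, -16, -32, -64, …
h₀=f(r): pull back L_f along r ⇒ L₀.
h₀' ⇒ L via d/dx closure of L₀.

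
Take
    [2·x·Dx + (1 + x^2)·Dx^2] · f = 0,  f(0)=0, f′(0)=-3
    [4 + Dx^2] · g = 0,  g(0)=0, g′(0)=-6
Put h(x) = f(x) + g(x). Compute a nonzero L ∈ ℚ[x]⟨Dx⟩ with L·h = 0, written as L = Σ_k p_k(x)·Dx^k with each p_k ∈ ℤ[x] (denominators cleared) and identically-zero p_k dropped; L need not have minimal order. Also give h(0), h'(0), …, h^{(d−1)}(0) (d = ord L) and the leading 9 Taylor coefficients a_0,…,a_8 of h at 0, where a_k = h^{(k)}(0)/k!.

f: a_k = 0, -3, 0, 1, 0, -3/5, 0, 3/7, 0, …
g: a_k = 0, -6, 0, 4, 0, -4/5, 0, 8/105, 0, …
f+g: L₀ = lclm(L_f,L_g), ord ≤ 2+2.
L = (-32·x + 80·x^3 + 16·x^5)·Dx + (4 + 32·x^2 + 36·x^4 + 8·x^6)·Dx^2 + (-8·x + 20·x^3 + 4·x^5)·Dx^3 + (1 + 8·x^2 + 9·x^4 + 2·x^6)·Dx^4  (order 4).
h: a_k = 0, -9, 0, 5, 0, -7/5, 0, 53/105, 0, …
ICs: h(0) = 0, h′(0) = -9, h′′(0) = 0, h′′′(0) = 30.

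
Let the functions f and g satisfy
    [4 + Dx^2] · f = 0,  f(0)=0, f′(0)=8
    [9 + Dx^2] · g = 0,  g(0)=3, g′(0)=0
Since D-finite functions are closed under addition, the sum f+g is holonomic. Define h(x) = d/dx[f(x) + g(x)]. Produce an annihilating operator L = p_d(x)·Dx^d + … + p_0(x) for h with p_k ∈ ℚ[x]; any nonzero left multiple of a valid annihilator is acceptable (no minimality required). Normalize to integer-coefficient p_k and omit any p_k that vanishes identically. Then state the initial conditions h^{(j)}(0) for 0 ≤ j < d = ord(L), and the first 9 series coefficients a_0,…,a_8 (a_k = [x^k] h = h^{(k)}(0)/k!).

f: a_k = 0, 8, 0, -16/3, 0, 16/15, 0, -32/315, 0, …
g: a_k = 3, 0, -27/2, 0, 81/8, 0, -243/80, 0, 2187/4480, …
f+g: L₀ = lclm(L_f,L_g), ord ≤ 2+2.
Differentiate: ansatz ord ≤ ord L₀ ⇒ L.
L = 36 + 13·Dx^2 + Dx^4  (order 4).
h: a_k = 8, -27, -16, 81/2, 16/3, -729/40, -32/45, 2187/560, 16/315, …
ICs: h(0) = 8, h′(0) = -27, h′′(0) = -32, h′′′(0) = 243.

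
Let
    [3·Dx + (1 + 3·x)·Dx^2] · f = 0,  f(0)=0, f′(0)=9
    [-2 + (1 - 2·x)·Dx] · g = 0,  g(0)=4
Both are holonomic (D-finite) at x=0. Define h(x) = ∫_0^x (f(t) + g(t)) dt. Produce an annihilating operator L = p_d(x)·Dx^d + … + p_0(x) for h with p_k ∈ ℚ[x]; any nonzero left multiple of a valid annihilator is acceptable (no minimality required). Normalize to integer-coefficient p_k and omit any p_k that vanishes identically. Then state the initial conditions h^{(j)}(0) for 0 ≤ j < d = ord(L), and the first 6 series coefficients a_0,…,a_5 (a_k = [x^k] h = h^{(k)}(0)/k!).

L = (-144 - 72·x)·Dx^2 + (-6 - 216·x - 144·x^2)·Dx^3 + (7 + 13·x - 36·x^2 - 36·x^3)·Dx^4  (order 4).
h: a_k = 0, 4, 17/2, 5/6, 59/4, 13/20, …
ICs: h(0) = 0, h′(0) = 4, h′′(0) = 17, h′′′(0) = 5.

f: a_k = 0, 9, -27/2, 27, -243/4, 729/5, …
g: a_k = 4, 8, 16, 32, 64, 128, …
f+g: L₀ = lclm(L_f,L_g), ord ≤ 2+1.
h=∫h₀ ⇒ L = L₀·Dx.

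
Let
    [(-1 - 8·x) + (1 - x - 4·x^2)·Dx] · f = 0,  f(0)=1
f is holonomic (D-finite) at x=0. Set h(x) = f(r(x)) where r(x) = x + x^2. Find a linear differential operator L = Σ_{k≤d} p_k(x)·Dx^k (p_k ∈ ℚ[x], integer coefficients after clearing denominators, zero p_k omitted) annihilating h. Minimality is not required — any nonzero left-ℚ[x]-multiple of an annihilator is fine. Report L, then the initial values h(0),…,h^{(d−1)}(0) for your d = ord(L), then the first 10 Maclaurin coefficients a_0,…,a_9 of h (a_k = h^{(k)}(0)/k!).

f: a_k = 1, 1, 5, 9, 29, 65, 181, 441, 1165, 2929, …
h₀=f(r): pull back L_f along r ⇒ L₀.
L = (1 + 10·x + 24·x^2 + 16·x^3) + (-1 + x + 5·x^2 + 8·x^3 + 4·x^4)·Dx  (order 1).
h: a_k = 1, 1, 6, 19, 61, 208, 689, 2293, 7646, 25455, …
ICs: h(0) = 1.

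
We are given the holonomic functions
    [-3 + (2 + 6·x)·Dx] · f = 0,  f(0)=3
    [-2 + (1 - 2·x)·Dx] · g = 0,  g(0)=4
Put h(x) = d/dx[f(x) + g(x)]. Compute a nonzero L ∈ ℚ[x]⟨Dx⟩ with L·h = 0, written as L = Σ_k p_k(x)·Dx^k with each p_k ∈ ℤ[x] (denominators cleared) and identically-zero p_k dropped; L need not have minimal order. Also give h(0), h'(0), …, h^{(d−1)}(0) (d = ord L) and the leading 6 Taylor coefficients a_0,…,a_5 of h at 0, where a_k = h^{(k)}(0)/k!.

f: a_k = 3, 9/2, -27/8, 81/16, -1215/128, 5103/256, …
g: a_k = 4, 8, 16, 32, 64, 128, …
L₀ := lclm(L_f,L_g); ord L₀ ≤ 1+1.
Differentiate: ansatz ord ≤ ord L₀ ⇒ L.
L = (-252 - 216·x) + (-69 - 684·x - 756·x^2)·Dx + (22 + 58·x - 96·x^2 - 216·x^3)·Dx^2  (order 2).
h: a_k = 25/2, 101/4, 1779/16, 6977/32, 189355/256, 648651/512, …
ICs: h(0) = 25/2, h′(0) = 101/4.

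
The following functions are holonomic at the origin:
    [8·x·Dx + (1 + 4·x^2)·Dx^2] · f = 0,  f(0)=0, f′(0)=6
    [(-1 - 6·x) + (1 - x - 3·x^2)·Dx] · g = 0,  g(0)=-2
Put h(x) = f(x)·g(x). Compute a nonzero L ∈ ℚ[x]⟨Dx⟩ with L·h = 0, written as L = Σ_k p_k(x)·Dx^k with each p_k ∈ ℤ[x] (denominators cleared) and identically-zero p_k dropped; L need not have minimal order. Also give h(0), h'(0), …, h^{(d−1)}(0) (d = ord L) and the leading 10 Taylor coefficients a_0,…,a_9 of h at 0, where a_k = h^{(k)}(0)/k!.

L = (6 + 8·x + 72·x^2) + (2 + 4·x + 16·x^2 + 72·x^3)·Dx + (-1 + x - x^2 + 4·x^3 + 12·x^4)·Dx^2  (order 2).
h: a_k = 0, -12, -12, -32, -68, -1012/5, -2032/5, -31636/35, -74308/35, -543488/105, …
ICs: h(0) = 0, h′(0) = -12.

f: a_k = 0, 6, 0, -8, 0, 96/5, 0, -384/7, 0, 512/3, …
g: a_k = -2, -2, -8, -14, -38, -80, -194, -434, -1016, -2318, …
f·g: L₀ = L_f ⊗_s L_g, ord ≤ 2·1.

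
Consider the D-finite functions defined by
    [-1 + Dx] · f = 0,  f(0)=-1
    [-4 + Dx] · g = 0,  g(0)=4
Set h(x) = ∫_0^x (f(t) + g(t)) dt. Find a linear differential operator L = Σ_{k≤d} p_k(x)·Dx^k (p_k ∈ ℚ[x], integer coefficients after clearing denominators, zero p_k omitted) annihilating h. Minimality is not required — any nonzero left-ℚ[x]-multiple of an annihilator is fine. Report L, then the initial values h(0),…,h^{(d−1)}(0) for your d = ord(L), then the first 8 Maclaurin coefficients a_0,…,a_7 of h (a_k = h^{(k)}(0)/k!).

f: a_k = -1, -1, -1/2, -1/6, -1/24, -1/120, -1/720, -1/5040, …
g: a_k = 4, 16, 32, 128/3, 128/3, 512/15, 1024/45, 4096/315, …
Weyl lclm of L_f,L_g ⇒ L₀ (ord ≤ 2).
Integrate: L := L₀·Dx.
L = 4·Dx - 5·Dx^2 + Dx^3  (order 3).
h: a_k = 0, 3, 15/2, 21/2, 85/8, 341/40, 91/16, 5461/1680, …
ICs: h(0) = 0, h′(0) = 3, h′′(0) = 15.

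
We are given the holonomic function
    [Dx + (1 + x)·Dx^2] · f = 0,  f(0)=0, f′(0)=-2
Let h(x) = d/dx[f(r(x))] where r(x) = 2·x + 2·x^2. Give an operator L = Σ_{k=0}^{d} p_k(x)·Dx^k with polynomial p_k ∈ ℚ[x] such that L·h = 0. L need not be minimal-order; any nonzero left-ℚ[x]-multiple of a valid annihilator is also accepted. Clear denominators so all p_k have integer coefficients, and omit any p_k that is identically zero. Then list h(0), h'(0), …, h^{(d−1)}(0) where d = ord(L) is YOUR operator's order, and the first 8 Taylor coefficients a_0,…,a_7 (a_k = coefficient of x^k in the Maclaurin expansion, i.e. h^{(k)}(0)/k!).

f: a_k = 0, -2, 1, -2/3, 1/2, -2/5, 1/3, -2/7, …
L₀ from L_f via x↦r, Dx↦r'^{-1}Dx.
h₀' ⇒ L via d/dx closure of L₀.
L = (4·x + 4·x^2) + (1 + 4·x + 6·x^2 + 4·x^3)·Dx  (order 1).
h: a_k = -4, 0, 8, -16, 16, 0, -32, 64, …
ICs: h(0) = -4.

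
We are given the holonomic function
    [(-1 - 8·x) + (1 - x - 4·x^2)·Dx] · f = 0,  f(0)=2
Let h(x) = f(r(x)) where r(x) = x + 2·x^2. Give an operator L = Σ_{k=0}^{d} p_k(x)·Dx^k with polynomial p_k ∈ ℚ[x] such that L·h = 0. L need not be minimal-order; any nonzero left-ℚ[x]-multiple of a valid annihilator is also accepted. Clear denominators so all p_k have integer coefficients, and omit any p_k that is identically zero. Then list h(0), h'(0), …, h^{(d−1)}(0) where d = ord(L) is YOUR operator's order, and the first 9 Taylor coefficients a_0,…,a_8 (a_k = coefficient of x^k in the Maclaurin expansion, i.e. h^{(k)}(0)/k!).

L = (1 + 12·x + 48·x^2 + 64·x^3) + (-1 + x + 6·x^2 + 16·x^3 + 16·x^4)·Dx  (order 1).
h: a_k = 2, 2, 14, 58, 206, 810, 3198, 12282, 47726, …
ICs: h(0) = 2.

f: a_k = 2, 2, 10, 18, 58, 130, 362, 882, 2330, …
h₀=f(r): pull back L_f along r ⇒ L₀.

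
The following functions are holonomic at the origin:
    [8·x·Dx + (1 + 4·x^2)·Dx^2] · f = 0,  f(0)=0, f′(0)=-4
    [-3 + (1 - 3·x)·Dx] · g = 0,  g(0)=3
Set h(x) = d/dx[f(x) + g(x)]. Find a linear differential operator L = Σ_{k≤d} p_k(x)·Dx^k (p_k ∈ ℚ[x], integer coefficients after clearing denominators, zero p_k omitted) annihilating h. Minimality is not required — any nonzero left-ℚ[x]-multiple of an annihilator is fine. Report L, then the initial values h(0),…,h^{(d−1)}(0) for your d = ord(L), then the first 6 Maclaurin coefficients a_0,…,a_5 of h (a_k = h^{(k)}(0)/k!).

f: a_k = 0, -4, 0, 16/3, 0, -64/5, …
g: a_k = 3, 9, 27, 81, 243, 729, …
f+g: L₀ = lclm(L_f,L_g), ord ≤ 2+1.
Differentiate: ansatz ord ≤ ord L₀ ⇒ L.
L = (24 - 288·x - 288·x^2) + (-31 + 24·x - 204·x^2 - 288·x^3)·Dx + (3 - 5·x - 20·x^3 - 48·x^4)·Dx^2  (order 2).
h: a_k = 5, 54, 259, 972, 3581, 13122, …
ICs: h(0) = 5, h′(0) = 54.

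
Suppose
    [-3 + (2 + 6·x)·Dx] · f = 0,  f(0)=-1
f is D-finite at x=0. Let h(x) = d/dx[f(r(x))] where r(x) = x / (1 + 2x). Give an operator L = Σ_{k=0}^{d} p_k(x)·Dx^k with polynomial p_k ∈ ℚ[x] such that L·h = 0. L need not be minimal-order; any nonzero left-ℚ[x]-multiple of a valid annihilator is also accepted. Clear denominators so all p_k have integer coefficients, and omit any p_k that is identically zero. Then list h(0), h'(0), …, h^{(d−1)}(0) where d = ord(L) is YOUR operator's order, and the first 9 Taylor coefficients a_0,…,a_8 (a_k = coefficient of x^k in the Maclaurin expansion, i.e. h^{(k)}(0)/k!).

L = (-11 - 40·x) + (-2 - 14·x - 20·x^2)·Dx  (order 1).
h: a_k = -3/2, 33/4, -585/16, 4965/32, -169545/256, 1477503/512, -26328981/2048, 239121645/4096, -17638985385/65536, …
ICs: h(0) = -3/2.

f: a_k = -1, -3/2, 9/8, -27/16, 405/128, -1701/256, 15309/1024, -72171/2048, 2814669/32768, …
L₀ from L_f via x↦r, Dx↦r'^{-1}Dx.
Derive L from L₀ (diff closure).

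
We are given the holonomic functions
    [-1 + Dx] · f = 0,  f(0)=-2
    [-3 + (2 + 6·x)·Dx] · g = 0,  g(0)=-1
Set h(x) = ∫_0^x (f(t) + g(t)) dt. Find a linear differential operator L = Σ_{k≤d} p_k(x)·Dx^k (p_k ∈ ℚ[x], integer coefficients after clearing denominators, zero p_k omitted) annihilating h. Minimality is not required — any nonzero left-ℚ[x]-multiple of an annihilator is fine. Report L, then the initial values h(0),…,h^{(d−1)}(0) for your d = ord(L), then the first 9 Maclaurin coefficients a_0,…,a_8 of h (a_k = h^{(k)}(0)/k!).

L = (15 + 18·x)·Dx + (-13 - 24·x - 36·x^2)·Dx^2 + (-2 + 6·x + 36·x^2)·Dx^3  (order 3).
h: a_k = 0, -3, -7/4, 1/24, -97/192, 1183/1920, -25579/23040, 688777/322560, -22734121/5160960, …
ICs: h(0) = 0, h′(0) = -3, h′′(0) = -7/2.

f: a_k = -2, -2, -1, -1/3, -1/12, -1/60, -1/360, -1/2520, -1/20160, …
g: a_k = -1, -3/2, 9/8, -27/16, 405/128, -1701/256, 15309/1024, -72171/2048, 2814669/32768, …
f+g: L₀ = lclm(L_f,L_g), ord ≤ 1+1.
Integrate: L := L₀·Dx.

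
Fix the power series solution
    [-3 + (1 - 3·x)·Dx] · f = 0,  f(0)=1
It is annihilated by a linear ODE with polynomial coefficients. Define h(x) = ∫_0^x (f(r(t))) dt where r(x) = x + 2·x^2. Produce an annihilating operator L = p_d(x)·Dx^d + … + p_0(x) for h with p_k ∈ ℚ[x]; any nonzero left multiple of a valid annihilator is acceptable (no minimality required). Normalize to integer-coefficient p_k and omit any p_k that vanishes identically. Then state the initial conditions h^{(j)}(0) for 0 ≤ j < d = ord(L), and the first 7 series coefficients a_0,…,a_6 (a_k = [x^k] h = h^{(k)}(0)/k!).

L = (3 + 12·x)·Dx + (-1 + 3·x + 6·x^2)·Dx^2  (order 2).
h: a_k = 0, 1, 3/2, 5, 63/4, 279/5, 405/2, …
ICs: h(0) = 0, h′(0) = 1.

f: a_k = 1, 3, 9, 27, 81, 243, 729, …
Change of var in L_f (x↦r) gives L₀.
h=∫₀ˣh₀: take L = L₀·Dx.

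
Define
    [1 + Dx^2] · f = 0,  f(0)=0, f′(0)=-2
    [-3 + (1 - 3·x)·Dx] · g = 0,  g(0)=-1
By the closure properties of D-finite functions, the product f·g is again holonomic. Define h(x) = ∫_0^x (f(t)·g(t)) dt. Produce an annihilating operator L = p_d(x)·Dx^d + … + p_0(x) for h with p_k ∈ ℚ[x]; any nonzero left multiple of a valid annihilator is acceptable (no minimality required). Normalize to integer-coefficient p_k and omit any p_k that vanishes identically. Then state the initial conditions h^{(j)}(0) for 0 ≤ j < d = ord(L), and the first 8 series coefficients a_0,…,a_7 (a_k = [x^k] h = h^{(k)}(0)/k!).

L = (-1 + 3·x)·Dx + 6·Dx^2 + (-1 + 3·x)·Dx^3  (order 3).
h: a_k = 0, 0, 1, 2, 53/12, 53/5, 9541/360, 1363/20, …
ICs: h(0) = 0, h′(0) = 0, h′′(0) = 2.

f: a_k = 0, -2, 0, 1/3, 0, -1/60, 0, 1/2520, …
g: a_k = -1, -3, -9, -27, -81, -243, -729, -2187, …
f·g: L₀ = L_f ⊗_s L_g, ord ≤ 2·1.
Integrate: L := L₀·Dx.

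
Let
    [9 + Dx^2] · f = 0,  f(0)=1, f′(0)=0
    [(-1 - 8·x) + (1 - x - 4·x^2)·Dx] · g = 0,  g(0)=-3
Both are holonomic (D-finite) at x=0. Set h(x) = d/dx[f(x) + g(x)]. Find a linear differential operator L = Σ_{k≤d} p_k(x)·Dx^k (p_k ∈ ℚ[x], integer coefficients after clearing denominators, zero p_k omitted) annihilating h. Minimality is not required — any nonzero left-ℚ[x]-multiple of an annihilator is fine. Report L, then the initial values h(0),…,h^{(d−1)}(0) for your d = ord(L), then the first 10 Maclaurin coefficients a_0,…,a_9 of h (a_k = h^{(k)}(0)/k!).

L = (2358 + 13068·x + 57006·x^2 + 38520·x^3 + 83520·x^4 + 31104·x^5 + 41472·x^6) + (-189 - 1413·x + 1251·x^2 + 4203·x^3 + 5580·x^4 + 11952·x^5 + 12096·x^6 + 13824·x^7)·Dx + (262 + 1452·x + 6334·x^2 + 4280·x^3 + 9280·x^4 + 3456·x^5 + 4608·x^6)·Dx^2 + (-21 - 157·x + 139·x^2 + 467·x^3 + 620·x^4 + 1328·x^5 + 1344·x^6 + 1536·x^7)·Dx^3  (order 3).
h: a_k = -3, -39, -81, -669/2, -975, -130563/40, -9261, -15656871/560, -79083, -1019962329/4480, …
ICs: h(0) = -3, h′(0) = -39, h′′(0) = -162.

f: a_k = 1, 0, -9/2, 0, 27/8, 0, -81/80, 0, 729/4480, 0, …
g: a_k = -3, -3, -15, -27, -87, -195, -543, -1323, -3495, -8787, …
h₀=f+g: left-lcm gives L₀, ord ≤ 3.
h₀' ⇒ L via d/dx closure of L₀.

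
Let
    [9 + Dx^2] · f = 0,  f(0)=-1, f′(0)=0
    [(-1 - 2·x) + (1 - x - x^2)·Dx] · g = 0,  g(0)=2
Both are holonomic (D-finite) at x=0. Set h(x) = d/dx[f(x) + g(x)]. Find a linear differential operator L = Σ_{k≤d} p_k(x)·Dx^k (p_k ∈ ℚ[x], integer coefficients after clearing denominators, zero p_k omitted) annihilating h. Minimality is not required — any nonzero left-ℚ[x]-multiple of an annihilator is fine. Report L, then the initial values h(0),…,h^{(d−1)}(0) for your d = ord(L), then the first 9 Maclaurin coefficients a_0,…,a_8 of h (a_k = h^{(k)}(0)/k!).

L = (468 + 1026·x + 1170·x^2 + 450·x^3 + 630·x^4 + 486·x^5 + 162·x^6) + (-81 - 63·x + 252·x^2 + 45·x^3 - 90·x^4 + 153·x^5 + 189·x^6 + 54·x^7)·Dx + (52 + 114·x + 130·x^2 + 50·x^3 + 70·x^4 + 54·x^5 + 18·x^6)·Dx^2 + (-9 - 7·x + 28·x^2 + 5·x^3 - 10·x^4 + 17·x^5 + 21·x^6 + 6·x^7)·Dx^3  (order 3).
h: a_k = 2, 17, 18, 53/2, 80, 6483/40, 294, 303911/560, 990, …
ICs: h(0) = 2, h′(0) = 17, h′′(0) = 36.

f: a_k = -1, 0, 9/2, 0, -27/8, 0, 81/80, 0, -729/4480, …
g: a_k = 2, 2, 4, 6, 10, 16, 26, 42, 68, …
Sum ⇒ L₀ = lclm(L_f,L_g) in ℚ(x)⟨Dx⟩.
Differentiate: ansatz ord ≤ ord L₀ ⇒ L.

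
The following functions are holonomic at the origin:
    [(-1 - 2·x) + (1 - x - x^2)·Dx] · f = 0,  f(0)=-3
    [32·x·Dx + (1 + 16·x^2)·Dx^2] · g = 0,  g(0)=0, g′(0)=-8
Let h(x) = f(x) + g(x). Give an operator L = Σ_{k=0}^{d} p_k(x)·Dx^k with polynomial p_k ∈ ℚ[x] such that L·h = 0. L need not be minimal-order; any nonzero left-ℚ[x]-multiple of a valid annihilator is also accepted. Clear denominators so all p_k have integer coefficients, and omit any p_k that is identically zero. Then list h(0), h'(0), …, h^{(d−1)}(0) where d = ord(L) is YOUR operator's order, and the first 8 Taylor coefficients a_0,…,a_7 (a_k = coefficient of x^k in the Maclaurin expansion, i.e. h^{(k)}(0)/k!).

L = (-64 + 256·x + 3904·x^2 + 6912·x^3 + 9696·x^4 + 1536·x^6)·Dx + (25 + 24·x - 542·x^2 + 780·x^3 + 6800·x^4 + 6560·x^5 + 768·x^6 + 1536·x^7)·Dx^2 + (-2 - 17·x - 62·x^2 - 202·x^3 - 445·x^4 + 1136·x^5 + 576·x^6 + 256·x^7 + 256·x^8)·Dx^3  (order 3).
h: a_k = -3, -11, -6, 101/3, -15, -2168/5, -39, 32327/7, …
ICs: h(0) = -3, h′(0) = -11, h′′(0) = -12.

f: a_k = -3, -3, -6, -9, -15, -24, -39, -63, …
g: a_k = 0, -8, 0, 128/3, 0, -2048/5, 0, 32768/7, …
Sum ⇒ L₀ = lclm(L_f,L_g) in ℚ(x)⟨Dx⟩.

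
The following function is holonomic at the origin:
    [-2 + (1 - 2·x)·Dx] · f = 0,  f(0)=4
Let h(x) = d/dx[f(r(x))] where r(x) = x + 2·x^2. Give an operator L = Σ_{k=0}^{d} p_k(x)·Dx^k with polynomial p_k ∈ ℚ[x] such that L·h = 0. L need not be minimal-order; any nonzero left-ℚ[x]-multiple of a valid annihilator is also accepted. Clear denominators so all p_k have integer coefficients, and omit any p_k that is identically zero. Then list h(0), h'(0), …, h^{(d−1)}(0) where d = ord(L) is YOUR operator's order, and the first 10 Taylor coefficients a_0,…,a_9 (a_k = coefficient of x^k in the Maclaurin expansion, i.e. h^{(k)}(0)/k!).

f: a_k = 4, 8, 16, 32, 64, 128, 256, 512, 1024, 2048, …
L₀ from L_f via x↦r, Dx↦r'^{-1}Dx.
Differentiate: ansatz ord ≤ ord L₀ ⇒ L.
L = (8 + 24·x + 48·x^2) + (-1 - 2·x + 12·x^2 + 16·x^3)·Dx  (order 1).
h: a_k = 8, 64, 288, 1280, 5120, 19968, 75264, 278528, 1013760, 3645440, …
ICs: h(0) = 8.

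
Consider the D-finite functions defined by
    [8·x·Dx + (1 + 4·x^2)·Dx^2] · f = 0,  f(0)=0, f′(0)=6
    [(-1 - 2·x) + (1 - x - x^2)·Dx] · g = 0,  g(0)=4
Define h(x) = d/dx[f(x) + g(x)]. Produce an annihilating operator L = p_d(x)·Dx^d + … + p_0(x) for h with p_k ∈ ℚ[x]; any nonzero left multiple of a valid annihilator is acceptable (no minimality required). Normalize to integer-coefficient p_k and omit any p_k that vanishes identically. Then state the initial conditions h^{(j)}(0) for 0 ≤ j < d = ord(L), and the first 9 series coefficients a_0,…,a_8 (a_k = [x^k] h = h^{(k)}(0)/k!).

L = (16 - 64·x - 400·x^2 - 576·x^3 - 696·x^4 - 96·x^6) + (-13 - 24·x - 22·x^2 - 204·x^3 - 548·x^4 - 488·x^5 - 48·x^6 - 96·x^7)·Dx + (2 + 5·x + 14·x^2 - 2·x^3 + 13·x^4 - 92·x^5 - 48·x^6 - 16·x^7 - 16·x^8)·Dx^2  (order 2).
h: a_k = 10, 16, 12, 80, 256, 312, 204, 1088, 3516, …
ICs: h(0) = 10, h′(0) = 16.

f: a_k = 0, 6, 0, -8, 0, 96/5, 0, -384/7, 0, …
g: a_k = 4, 4, 8, 12, 20, 32, 52, 84, 136, …
f+g: L₀ = lclm(L_f,L_g), ord ≤ 2+1.
Derive L from L₀ (diff closure).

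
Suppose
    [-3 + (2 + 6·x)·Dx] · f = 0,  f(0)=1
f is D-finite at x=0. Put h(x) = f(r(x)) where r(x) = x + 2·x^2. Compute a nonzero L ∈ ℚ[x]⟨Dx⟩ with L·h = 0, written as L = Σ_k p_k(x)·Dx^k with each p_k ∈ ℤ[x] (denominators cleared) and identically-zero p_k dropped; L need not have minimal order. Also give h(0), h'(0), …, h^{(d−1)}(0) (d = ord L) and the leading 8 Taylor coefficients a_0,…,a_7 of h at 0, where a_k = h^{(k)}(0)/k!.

L = (-3 - 12·x) + (2 + 6·x + 12·x^2)·Dx  (order 1).
h: a_k = 1, 3/2, 15/8, -45/16, 315/128, 405/256, -11205/1024, 41715/2048, …
ICs: h(0) = 1.

f: a_k = 1, 3/2, -9/8, 27/16, -405/128, 1701/256, -15309/1024, 72171/2048, …
Substitute x→r, Dx→(1/r')Dx; clear ⇒ L₀.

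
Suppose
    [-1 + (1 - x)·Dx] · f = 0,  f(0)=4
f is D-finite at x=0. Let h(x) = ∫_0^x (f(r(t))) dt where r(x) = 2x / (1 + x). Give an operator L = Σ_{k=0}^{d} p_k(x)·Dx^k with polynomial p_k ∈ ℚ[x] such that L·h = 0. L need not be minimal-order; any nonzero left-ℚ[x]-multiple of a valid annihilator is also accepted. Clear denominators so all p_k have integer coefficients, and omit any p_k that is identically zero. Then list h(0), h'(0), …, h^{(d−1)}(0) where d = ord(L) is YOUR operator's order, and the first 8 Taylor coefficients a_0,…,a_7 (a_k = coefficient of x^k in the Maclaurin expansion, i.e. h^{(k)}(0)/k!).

L = 2·Dx + (-1 + x^2)·Dx^2  (order 2).
h: a_k = 0, 4, 4, 8/3, 2, 8/5, 4/3, 8/7, …
ICs: h(0) = 0, h′(0) = 4.

f: a_k = 4, 4, 4, 4, 4, 4, 4, 4, …
Substitute x→r, Dx→(1/r')Dx; clear ⇒ L₀.
h=∫h₀ ⇒ L = L₀·Dx.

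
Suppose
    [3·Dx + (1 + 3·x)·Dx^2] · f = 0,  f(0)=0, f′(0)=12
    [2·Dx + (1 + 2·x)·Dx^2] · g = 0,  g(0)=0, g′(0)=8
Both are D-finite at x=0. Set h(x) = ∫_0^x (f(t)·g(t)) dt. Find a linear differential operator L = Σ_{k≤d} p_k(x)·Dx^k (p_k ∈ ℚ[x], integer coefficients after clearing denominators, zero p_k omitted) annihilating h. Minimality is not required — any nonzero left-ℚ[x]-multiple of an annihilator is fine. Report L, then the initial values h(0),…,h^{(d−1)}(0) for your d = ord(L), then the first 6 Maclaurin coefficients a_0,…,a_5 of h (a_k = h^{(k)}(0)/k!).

L = (156 + 720·x + 864·x^2)·Dx^2 + (310 + 2244·x + 5400·x^2 + 4320·x^3)·Dx^3 + (88 + 860·x + 3132·x^2 + 5040·x^3 + 3024·x^4)·Dx^4 + (5 + 62·x + 305·x^2 + 744·x^3 + 900·x^4 + 432·x^5)·Dx^5  (order 5).
h: a_k = 0, 0, 0, 32, -60, 112, …
ICs: h(0) = 0, h′(0) = 0, h′′(0) = 0, h′′′(0) = 192, h′′′′(0) = -1440.

f: a_k = 0, 12, -18, 36, -81, 972/5, …
g: a_k = 0, 8, -8, 32/3, -16, 128/5, …
Product ⇒ symmetric product L₀, ord ≤ 4.
Integrate: L := L₀·Dx.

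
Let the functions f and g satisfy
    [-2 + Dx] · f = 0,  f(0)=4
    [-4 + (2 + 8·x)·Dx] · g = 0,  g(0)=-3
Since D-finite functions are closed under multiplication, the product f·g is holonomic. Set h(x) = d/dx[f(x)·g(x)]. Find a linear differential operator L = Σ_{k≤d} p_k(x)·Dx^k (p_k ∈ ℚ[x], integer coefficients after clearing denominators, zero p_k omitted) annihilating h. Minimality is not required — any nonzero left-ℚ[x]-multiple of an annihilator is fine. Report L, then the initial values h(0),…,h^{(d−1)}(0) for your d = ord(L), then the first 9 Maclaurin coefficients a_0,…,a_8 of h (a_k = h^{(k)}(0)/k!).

L = (2 + 16·x + 16·x^2) + (-1 - 6·x - 8·x^2)·Dx  (order 1).
h: a_k = -48, -96, -192, 128, -896, 15616/5, -177664/15, 4701184/105, -17875456/105, …
ICs: h(0) = -48.

f: a_k = 4, 8, 8, 16/3, 8/3, 16/15, 16/45, 32/315, 8/315, …
g: a_k = -3, -6, 6, -12, 30, -84, 252, -792, 2574, …
f·g: L₀ = L_f ⊗_s L_g, ord ≤ 1·1.
h₀' ⇒ L via d/dx closure of L₀.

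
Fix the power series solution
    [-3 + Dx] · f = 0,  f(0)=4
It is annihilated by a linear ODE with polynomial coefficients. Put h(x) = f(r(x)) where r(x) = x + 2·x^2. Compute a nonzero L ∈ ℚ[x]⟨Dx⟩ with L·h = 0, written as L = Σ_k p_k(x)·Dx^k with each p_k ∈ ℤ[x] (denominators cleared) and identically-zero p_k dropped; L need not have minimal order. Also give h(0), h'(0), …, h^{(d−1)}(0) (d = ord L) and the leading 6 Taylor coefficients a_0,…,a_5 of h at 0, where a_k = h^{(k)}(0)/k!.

f: a_k = 4, 12, 18, 18, 27/2, 81/10, …
Change of var in L_f (x↦r) gives L₀.
L = (-3 - 12·x) + Dx  (order 1).
h: a_k = 4, 12, 42, 90, 387/2, 3321/10, …
ICs: h(0) = 4.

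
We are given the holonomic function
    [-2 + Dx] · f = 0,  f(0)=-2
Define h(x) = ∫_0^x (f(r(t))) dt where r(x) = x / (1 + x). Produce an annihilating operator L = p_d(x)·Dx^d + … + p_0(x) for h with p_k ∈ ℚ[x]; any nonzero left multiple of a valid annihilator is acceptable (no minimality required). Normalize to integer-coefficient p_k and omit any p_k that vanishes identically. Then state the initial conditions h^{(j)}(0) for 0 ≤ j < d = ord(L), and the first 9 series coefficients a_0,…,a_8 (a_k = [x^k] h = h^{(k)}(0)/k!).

L = -2·Dx + (1 + 2·x + x^2)·Dx^2  (order 2).
h: a_k = 0, -2, -2, 0, 1/3, -4/15, 2/15, -8/315, -5/126, …
ICs: h(0) = 0, h′(0) = -2.

f: a_k = -2, -4, -4, -8/3, -4/3, -8/15, -8/45, -16/315, -4/315, …
f∘r: x↦r, Dx↦Dx/r' in L_f ⇒ L₀.
Integrate: L := L₀·Dx.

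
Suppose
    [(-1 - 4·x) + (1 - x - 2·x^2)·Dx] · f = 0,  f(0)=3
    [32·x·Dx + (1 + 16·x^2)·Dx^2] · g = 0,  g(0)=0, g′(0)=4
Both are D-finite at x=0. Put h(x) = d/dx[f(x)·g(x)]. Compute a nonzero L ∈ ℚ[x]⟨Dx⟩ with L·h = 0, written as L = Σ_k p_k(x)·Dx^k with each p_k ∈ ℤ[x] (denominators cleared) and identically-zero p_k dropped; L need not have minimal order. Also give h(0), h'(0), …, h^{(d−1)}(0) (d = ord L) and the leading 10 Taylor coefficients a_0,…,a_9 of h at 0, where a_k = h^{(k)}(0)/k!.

L = (-36 + 2880·x^2 + 6144·x^3 + 18432·x^4) + (11 + 60·x - 144·x^2 - 64·x^3 + 6144·x^4 + 12288·x^5)·Dx + (-1 - 7·x - 54·x^2 - 48·x^3 - 512·x^4 + 1024·x^5 + 1536·x^6)·Dx^2  (order 2).
h: a_k = 12, 24, -84, -16, 2772, 16392/5, -187828/5, -239328/7, 22797996/35, 13403704/21, …
ICs: h(0) = 12, h′(0) = 24.

f: a_k = 3, 3, 9, 15, 33, 63, 129, 255, 513, 1023, …
g: a_k = 0, 4, 0, -64/3, 0, 1024/5, 0, -16384/7, 0, 262144/9, …
h₀=f·g: eliminate ⇒ L₀, order ≤ 1·2.
h₀' ⇒ L via d/dx closure of L₀.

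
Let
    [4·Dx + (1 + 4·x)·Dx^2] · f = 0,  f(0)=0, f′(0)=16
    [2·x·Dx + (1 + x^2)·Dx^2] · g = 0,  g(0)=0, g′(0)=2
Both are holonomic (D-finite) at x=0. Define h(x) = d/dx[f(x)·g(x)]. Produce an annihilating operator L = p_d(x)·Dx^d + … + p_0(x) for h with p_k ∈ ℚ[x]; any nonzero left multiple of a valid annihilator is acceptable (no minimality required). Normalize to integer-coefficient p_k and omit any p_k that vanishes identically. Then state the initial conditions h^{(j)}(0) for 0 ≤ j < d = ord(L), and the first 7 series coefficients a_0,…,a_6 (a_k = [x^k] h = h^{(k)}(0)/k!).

L = (144 + 896·x + 560·x^2 + 2304·x^3 + 1920·x^4 + 3328·x^5 + 256·x^7) + (132 + 304·x + 2252·x^2 + 4144·x^3 + 8896·x^4 + 5952·x^5 + 8960·x^6 + 192·x^7 + 896·x^8)·Dx + (72 + 376·x + 912·x^2 + 2808·x^3 + 3720·x^4 + 6288·x^5 + 3072·x^6 + 4368·x^7 + 192·x^8 + 512·x^9)·Dx^2 + (5 + 48·x + 178·x^2 + 416·x^3 + 729·x^4 + 720·x^5 + 1008·x^6 + 384·x^7 + 516·x^8 + 32·x^9 + 64·x^10)·Dx^3  (order 3).
h: a_k = 0, 64, -192, 640, -7360/3, 142912/15, -556864/15, …
ICs: h(0) = 0, h′(0) = 64, h′′(0) = -384.

f: a_k = 0, 16, -32, 256/3, -256, 4096/5, -8192/3, …
g: a_k = 0, 2, 0, -2/3, 0, 2/5, 0, …
h₀=f·g: eliminate ⇒ L₀, order ≤ 2·2.
Derive L from L₀ (diff closure).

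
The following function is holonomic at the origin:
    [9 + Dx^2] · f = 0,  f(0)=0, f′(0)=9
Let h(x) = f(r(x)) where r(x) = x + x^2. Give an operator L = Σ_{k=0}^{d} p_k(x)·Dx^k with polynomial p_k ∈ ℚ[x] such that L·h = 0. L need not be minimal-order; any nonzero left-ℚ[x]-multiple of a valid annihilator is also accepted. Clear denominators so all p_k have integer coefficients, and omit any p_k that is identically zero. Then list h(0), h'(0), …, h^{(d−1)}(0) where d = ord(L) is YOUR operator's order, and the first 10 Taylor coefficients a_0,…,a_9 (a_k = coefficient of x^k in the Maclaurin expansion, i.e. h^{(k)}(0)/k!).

L = (9 + 54·x + 108·x^2 + 72·x^3) - 2·Dx + (1 + 2·x)·Dx^2  (order 2).
h: a_k = 0, 9, 9, -27/2, -81/2, -1377/40, 135/8, 33291/560, 4131/80, 14337/4480, …
ICs: h(0) = 0, h′(0) = 9.

f: a_k = 0, 9, 0, -27/2, 0, 243/40, 0, -729/560, 0, 729/4480, …
f∘r: x↦r, Dx↦Dx/r' in L_f ⇒ L₀.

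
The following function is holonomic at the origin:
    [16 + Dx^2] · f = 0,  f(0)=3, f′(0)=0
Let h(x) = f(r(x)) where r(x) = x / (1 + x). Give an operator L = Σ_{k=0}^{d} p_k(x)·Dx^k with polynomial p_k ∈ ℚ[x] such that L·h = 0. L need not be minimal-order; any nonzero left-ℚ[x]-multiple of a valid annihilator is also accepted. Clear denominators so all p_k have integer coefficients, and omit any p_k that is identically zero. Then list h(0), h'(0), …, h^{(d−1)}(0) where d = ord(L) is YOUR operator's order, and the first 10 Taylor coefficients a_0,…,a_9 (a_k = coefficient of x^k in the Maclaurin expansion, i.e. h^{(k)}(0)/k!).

L = 16 + (2 + 6·x + 6·x^2 + 2·x^3)·Dx + (1 + 4·x + 6·x^2 + 4·x^3 + x^4)·Dx^2  (order 2).
h: a_k = 3, 0, -24, 48, -40, -32, 2744/15, -1968/5, 12568/21, -71744/105, …
ICs: h(0) = 3, h′(0) = 0.

f: a_k = 3, 0, -24, 0, 32, 0, -256/15, 0, 512/105, 0, …
Change of var in L_f (x↦r) gives L₀.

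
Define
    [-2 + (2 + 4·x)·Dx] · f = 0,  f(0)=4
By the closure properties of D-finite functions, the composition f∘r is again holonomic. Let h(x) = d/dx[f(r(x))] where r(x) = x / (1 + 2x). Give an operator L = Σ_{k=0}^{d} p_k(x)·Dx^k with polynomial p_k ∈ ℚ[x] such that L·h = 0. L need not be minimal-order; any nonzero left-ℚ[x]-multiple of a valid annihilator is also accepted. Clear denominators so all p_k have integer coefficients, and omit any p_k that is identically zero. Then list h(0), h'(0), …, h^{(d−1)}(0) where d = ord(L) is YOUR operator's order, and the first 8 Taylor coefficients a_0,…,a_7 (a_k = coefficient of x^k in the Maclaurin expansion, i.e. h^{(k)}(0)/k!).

L = (-5 - 16·x) + (-1 - 6·x - 8·x^2)·Dx  (order 1).
h: a_k = 4, -20, 78, -282, 1995/2, -7059/2, 50435/4, -182461/4, …
ICs: h(0) = 4.

f: a_k = 4, 4, -2, 2, -5/2, 7/2, -21/4, 33/4, …
L₀ from L_f via x↦r, Dx↦r'^{-1}Dx.
h=h₀': d/dx-closure on L₀ ⇒ L.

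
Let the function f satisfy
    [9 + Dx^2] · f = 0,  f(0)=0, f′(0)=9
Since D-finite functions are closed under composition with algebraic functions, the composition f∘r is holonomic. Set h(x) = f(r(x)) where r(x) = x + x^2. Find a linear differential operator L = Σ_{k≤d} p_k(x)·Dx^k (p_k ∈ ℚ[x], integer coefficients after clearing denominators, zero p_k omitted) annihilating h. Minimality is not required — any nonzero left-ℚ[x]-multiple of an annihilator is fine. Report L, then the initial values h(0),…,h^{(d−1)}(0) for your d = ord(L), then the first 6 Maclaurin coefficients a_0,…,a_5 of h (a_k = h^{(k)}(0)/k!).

f: a_k = 0, 9, 0, -27/2, 0, 243/40, …
Change of var in L_f (x↦r) gives L₀.
L = (9 + 54·x + 108·x^2 + 72·x^3) - 2·Dx + (1 + 2·x)·Dx^2  (order 2).
h: a_k = 0, 9, 9, -27/2, -81/2, -1377/40, …
ICs: h(0) = 0, h′(0) = 9.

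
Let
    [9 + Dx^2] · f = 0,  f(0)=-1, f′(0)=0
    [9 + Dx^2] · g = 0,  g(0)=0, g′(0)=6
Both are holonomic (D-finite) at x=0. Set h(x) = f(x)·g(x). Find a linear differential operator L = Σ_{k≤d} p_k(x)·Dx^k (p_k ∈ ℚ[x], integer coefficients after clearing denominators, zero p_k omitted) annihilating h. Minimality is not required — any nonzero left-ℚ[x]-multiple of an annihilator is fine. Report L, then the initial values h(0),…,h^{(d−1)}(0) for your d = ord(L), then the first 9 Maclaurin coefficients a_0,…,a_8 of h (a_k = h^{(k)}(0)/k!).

f: a_k = -1, 0, 9/2, 0, -27/8, 0, 81/80, 0, -729/4480, …
g: a_k = 0, 6, 0, -9, 0, 81/20, 0, -243/280, 0, …
h₀=f·g: eliminate ⇒ L₀, order ≤ 2·2.
L = 36·Dx + Dx^3  (order 3).
h: a_k = 0, -6, 0, 36, 0, -324/5, 0, 1944/35, 0, …
ICs: h(0) = 0, h′(0) = -6, h′′(0) = 0.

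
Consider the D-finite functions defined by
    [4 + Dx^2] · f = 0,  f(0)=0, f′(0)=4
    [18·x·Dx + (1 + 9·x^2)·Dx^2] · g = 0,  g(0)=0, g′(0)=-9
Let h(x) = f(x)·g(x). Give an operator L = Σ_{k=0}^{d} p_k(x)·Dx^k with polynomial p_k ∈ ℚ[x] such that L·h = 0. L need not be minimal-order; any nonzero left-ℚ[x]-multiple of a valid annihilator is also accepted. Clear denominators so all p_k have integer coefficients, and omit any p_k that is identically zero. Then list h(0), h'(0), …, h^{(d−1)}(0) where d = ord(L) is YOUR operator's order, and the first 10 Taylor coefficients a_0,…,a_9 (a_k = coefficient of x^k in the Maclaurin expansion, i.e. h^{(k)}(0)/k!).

L = (2080 + 50256·x^2 + 89424·x^4 + 186624·x^6 + 419904·x^8) + (3168·x + 38880·x^3 + 139968·x^5 + 419904·x^7)·Dx + (572 + 13788·x^2 + 33048·x^4 + 93312·x^6 + 209952·x^8)·Dx^2 + (792·x + 9720·x^3 + 34992·x^5 + 104976·x^7)·Dx^3 + (13 + 306·x^2 + 2673·x^4 + 11664·x^6 + 26244·x^8)·Dx^4  (order 4).
h: a_k = 0, 0, -36, 0, 132, 0, -660, 0, 20764/5, 0, …
ICs: h(0) = 0, h′(0) = 0, h′′(0) = -72, h′′′(0) = 0.

f: a_k = 0, 4, 0, -8/3, 0, 8/15, 0, -16/315, 0, 8/2835, …
g: a_k = 0, -9, 0, 27, 0, -729/5, 0, 6561/7, 0, -6561, …
Product ⇒ symmetric product L₀, ord ≤ 4.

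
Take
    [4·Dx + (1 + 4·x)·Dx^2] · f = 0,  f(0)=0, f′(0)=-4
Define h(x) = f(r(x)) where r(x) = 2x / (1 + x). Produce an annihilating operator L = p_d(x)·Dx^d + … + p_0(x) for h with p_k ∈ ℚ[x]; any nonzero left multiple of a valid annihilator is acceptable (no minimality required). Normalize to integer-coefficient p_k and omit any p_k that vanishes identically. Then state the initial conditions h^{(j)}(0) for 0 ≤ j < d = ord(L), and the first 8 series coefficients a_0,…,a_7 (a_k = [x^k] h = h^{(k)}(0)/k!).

L = (10 + 18·x)·Dx + (1 + 10·x + 9·x^2)·Dx^2  (order 2).
h: a_k = 0, -8, 40, -728/3, 1640, -59048/5, 265720/3, -4782968/7, …
ICs: h(0) = 0, h′(0) = -8.

f: a_k = 0, -4, 8, -64/3, 64, -1024/5, 2048/3, -16384/7, …
f∘r: x↦r, Dx↦Dx/r' in L_f ⇒ L₀.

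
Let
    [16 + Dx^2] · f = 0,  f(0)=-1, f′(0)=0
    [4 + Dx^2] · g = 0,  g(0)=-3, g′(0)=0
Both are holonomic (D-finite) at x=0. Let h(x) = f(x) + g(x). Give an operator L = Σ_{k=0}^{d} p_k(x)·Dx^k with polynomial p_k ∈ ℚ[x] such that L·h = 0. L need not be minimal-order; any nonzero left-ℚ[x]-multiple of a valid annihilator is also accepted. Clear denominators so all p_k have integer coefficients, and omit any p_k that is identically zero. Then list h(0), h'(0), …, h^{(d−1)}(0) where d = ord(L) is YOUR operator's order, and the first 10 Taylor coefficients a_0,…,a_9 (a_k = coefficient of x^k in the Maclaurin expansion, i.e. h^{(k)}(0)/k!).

f: a_k = -1, 0, 8, 0, -32/3, 0, 256/45, 0, -512/315, 0, …
g: a_k = -3, 0, 6, 0, -2, 0, 4/15, 0, -2/105, 0, …
Sum ⇒ L₀ = lclm(L_f,L_g) in ℚ(x)⟨Dx⟩.
L = 64 + 20·Dx^2 + Dx^4  (order 4).
h: a_k = -4, 0, 14, 0, -38/3, 0, 268/45, 0, -74/45, 0, …
ICs: h(0) = -4, h′(0) = 0, h′′(0) = 28, h′′′(0) = 0.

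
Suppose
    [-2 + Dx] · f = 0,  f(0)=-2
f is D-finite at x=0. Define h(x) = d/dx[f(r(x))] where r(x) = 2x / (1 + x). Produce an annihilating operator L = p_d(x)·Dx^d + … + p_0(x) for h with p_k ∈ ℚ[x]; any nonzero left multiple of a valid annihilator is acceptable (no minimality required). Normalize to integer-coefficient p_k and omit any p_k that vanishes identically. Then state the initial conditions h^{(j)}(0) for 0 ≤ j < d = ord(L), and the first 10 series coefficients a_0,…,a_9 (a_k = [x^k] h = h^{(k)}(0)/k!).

L = (2 - 2·x) + (-1 - 2·x - x^2)·Dx  (order 1).
h: a_k = -8, -16, 8, 32/3, -56/3, 176/15, 136/45, -5056/315, 6632/315, -47344/2835, …
ICs: h(0) = -8.

f: a_k = -2, -4, -4, -8/3, -4/3, -8/15, -8/45, -16/315, -4/315, -8/2835, …
f∘r: x↦r, Dx↦Dx/r' in L_f ⇒ L₀.
h=h₀': d/dx-closure on L₀ ⇒ L.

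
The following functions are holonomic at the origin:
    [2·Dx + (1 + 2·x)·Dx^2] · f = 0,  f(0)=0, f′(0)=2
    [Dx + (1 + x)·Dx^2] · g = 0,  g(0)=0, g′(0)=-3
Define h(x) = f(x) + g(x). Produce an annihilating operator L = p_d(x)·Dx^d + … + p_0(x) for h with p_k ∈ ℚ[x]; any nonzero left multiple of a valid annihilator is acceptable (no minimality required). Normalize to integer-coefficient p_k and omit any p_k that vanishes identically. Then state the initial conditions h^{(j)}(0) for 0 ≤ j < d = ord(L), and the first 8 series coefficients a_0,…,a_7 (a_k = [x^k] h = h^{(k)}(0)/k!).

f: a_k = 0, 2, -2, 8/3, -4, 32/5, -32/3, 128/7, …
g: a_k = 0, -3, 3/2, -1, 3/4, -3/5, 1/2, -3/7, …
f+g: L₀ = lclm(L_f,L_g), ord ≤ 2+2.
L = 4·Dx + (6 + 8·x)·Dx^2 + (1 + 3·x + 2·x^2)·Dx^3  (order 3).
h: a_k = 0, -1, -1/2, 5/3, -13/4, 29/5, -61/6, 125/7, …
ICs: h(0) = 0, h′(0) = -1, h′′(0) = -1.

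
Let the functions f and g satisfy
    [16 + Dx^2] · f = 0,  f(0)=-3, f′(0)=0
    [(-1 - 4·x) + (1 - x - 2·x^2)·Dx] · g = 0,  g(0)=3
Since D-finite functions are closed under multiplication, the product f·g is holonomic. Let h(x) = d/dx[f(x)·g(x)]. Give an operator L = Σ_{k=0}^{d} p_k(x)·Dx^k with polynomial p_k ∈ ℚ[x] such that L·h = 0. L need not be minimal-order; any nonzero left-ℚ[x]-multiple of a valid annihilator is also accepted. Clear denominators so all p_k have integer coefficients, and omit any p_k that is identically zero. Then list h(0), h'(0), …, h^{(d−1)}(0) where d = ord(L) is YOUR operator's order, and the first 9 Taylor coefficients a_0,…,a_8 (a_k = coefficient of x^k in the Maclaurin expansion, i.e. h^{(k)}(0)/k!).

L = (4 - 128·x - 192·x^2 + 256·x^3 + 256·x^4) + (-5 - 12·x + 48·x^2 + 64·x^3)·Dx + (3 - 7·x - 10·x^2 + 16·x^3 + 16·x^4)·Dx^2  (order 2).
h: a_k = -9, 90, 81, 84, 375, 5046/5, 11137/5, 179192/35, 402057/35, …
ICs: h(0) = -9, h′(0) = 90.

f: a_k = -3, 0, 24, 0, -32, 0, 256/15, 0, -512/105, …
g: a_k = 3, 3, 9, 15, 33, 63, 129, 255, 513, …
L₀ := L_f ⊗_s L_g (sym. prod.), ord ≤ 2.
h=h₀': d/dx-closure on L₀ ⇒ L.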